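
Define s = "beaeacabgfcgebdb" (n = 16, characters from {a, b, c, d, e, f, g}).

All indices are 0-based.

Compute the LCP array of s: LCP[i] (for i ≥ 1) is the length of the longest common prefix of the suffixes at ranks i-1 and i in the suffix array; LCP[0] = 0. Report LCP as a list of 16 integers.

rank→(start, suffix):
  0 → (6, 'abgfcgebdb')
  1 → (4, 'acabgfcgebdb')
  2 → (2, 'aeacabgfcgebdb')
  3 → (15, 'b')
  4 → (13, 'bdb')
  5 → (0, 'beaeacabgfcgebdb')
  6 → (7, 'bgfcgebdb')
  7 → (5, 'cabgfcgebdb')
  8 → (10, 'cgebdb')
  9 → (14, 'db')
  10 → (3, 'eacabgfcgebdb')
  11 → (1, 'eaeacabgfcgebdb')
  12 → (12, 'ebdb')
  13 → (9, 'fcgebdb')
  14 → (11, 'gebdb')
  15 → (8, 'gfcgebdb')

SA = [6, 4, 2, 15, 13, 0, 7, 5, 10, 14, 3, 1, 12, 9, 11, 8]
i: (SA[i-1],SA[i]) lcp shared
  1: (6,4) 1 'a'
  2: (4,2) 1 'a'
  3: (2,15) 0 ''
  4: (15,13) 1 'b'
  5: (13,0) 1 'b'
  6: (0,7) 1 'b'
  7: (7,5) 0 ''
  8: (5,10) 1 'c'
  9: (10,14) 0 ''
  10: (14,3) 0 ''
  11: (3,1) 2 'ea'
  12: (1,12) 1 'e'
  13: (12,9) 0 ''
  14: (9,11) 0 ''
  15: (11,8) 1 'g'

[0, 1, 1, 0, 1, 1, 1, 0, 1, 0, 0, 2, 1, 0, 0, 1]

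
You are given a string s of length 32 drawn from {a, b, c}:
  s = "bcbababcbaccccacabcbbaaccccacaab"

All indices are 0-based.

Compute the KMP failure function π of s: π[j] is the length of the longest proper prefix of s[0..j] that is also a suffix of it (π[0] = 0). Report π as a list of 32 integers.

[0, 0, 1, 0, 1, 0, 1, 2, 3, 4, 0, 0, 0, 0, 0, 0, 0, 1, 2, 3, 1, 0, 0, 0, 0, 0, 0, 0, 0, 0, 0, 1]

π[0] = 0
j=1 s[j]='c': π[1]=0 (border '')
j=2 s[j]='b': π[2]=1 (border 'b')
j=3 s[j]='a': k: 1→0; π[3]=0 (border '')
j=4 s[j]='b': π[4]=1 (border 'b')
j=5 s[j]='a': k: 1→0; π[5]=0 (border '')
j=6 s[j]='b': π[6]=1 (border 'b')
j=7 s[j]='c': π[7]=2 (border 'bc')
j=8 s[j]='b': π[8]=3 (border 'bcb')
j=9 s[j]='a': π[9]=4 (border 'bcba')
j=10 s[j]='c': k: 4→0; π[10]=0 (border '')
j=11 s[j]='c': π[11]=0 (border '')
j=12 s[j]='c': π[12]=0 (border '')
j=13 s[j]='c': π[13]=0 (border '')
j=14 s[j]='a': π[14]=0 (border '')
j=15 s[j]='c': π[15]=0 (border '')
j=16 s[j]='a': π[16]=0 (border '')
j=17 s[j]='b': π[17]=1 (border 'b')
j=18 s[j]='c': π[18]=2 (border 'bc')
j=19 s[j]='b': π[19]=3 (border 'bcb')
j=20 s[j]='b': k: 3→1→0; π[20]=1 (border 'b')
j=21 s[j]='a': k: 1→0; π[21]=0 (border '')
j=22 s[j]='a': π[22]=0 (border '')
j=23 s[j]='c': π[23]=0 (border '')
j=24 s[j]='c': π[24]=0 (border '')
j=25 s[j]='c': π[25]=0 (border '')
j=26 s[j]='c': π[26]=0 (border '')
j=27 s[j]='a': π[27]=0 (border '')
j=28 s[j]='c': π[28]=0 (border '')
j=29 s[j]='a': π[29]=0 (border '')
j=30 s[j]='a': π[30]=0 (border '')
j=31 s[j]='b': π[31]=1 (border 'b')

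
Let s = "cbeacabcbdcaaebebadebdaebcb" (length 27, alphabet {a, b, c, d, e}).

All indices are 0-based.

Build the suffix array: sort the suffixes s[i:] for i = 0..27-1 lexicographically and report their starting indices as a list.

rank | idx | suffix
   0 |  11 | aaebebadebdaebcb
   1 |   5 | abcbdcaaebebadebdaebcb
   2 |   3 | acabcbdcaaebebadebdaebcb
   3 |  17 | adebdaebcb
   4 |  22 | aebcb
   5 |  12 | aebebadebdaebcb
   6 |  26 | b
   7 |  16 | badebdaebcb
   8 |  24 | bcb
   9 |   6 | bcbdcaaebebadebdaebcb
  10 |  20 | bdaebcb
  11 |   8 | bdcaaebebadebdaebcb
  12 |   1 | beacabcbdcaaebebadebdaebcb
  13 |  14 | bebadebdaebcb
  14 |  10 | caaebebadebdaebcb
  15 |   4 | cabcbdcaaebebadebdaebcb
  16 |  25 | cb
  17 |   7 | cbdcaaebebadebdaebcb
  18 |   0 | cbeacabcbdcaaebebadebdaebcb
  19 |  21 | daebcb
  20 |   9 | dcaaebebadebdaebcb
  21 |  18 | debdaebcb
  22 |   2 | eacabcbdcaaebebadebdaebcb
  23 |  15 | ebadebdaebcb
  24 |  23 | ebcb
  25 |  19 | ebdaebcb
  26 |  13 | ebebadebdaebcb

[11, 5, 3, 17, 22, 12, 26, 16, 24, 6, 20, 8, 1, 14, 10, 4, 25, 7, 0, 21, 9, 18, 2, 15, 23, 19, 13]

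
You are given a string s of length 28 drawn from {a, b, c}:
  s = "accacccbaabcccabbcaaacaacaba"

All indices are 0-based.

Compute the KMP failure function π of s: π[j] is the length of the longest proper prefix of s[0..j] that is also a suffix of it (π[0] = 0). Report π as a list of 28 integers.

[0, 0, 0, 1, 2, 3, 0, 0, 1, 1, 0, 0, 0, 0, 1, 0, 0, 0, 1, 1, 1, 2, 1, 1, 2, 1, 0, 1]

π[0] = 0
j=1 s[j]='c': π[1]=0 (border '')
j=2 s[j]='c': π[2]=0 (border '')
j=3 s[j]='a': π[3]=1 (border 'a')
j=4 s[j]='c': π[4]=2 (border 'ac')
j=5 s[j]='c': π[5]=3 (border 'acc')
j=6 s[j]='c': k: 3→0; π[6]=0 (border '')
j=7 s[j]='b': π[7]=0 (border '')
j=8 s[j]='a': π[8]=1 (border 'a')
j=9 s[j]='a': k: 1→0; π[9]=1 (border 'a')
j=10 s[j]='b': k: 1→0; π[10]=0 (border '')
j=11 s[j]='c': π[11]=0 (border '')
j=12 s[j]='c': π[12]=0 (border '')
j=13 s[j]='c': π[13]=0 (border '')
j=14 s[j]='a': π[14]=1 (border 'a')
j=15 s[j]='b': k: 1→0; π[15]=0 (border '')
j=16 s[j]='b': π[16]=0 (border '')
j=17 s[j]='c': π[17]=0 (border '')
j=18 s[j]='a': π[18]=1 (border 'a')
j=19 s[j]='a': k: 1→0; π[19]=1 (border 'a')
j=20 s[j]='a': k: 1→0; π[20]=1 (border 'a')
j=21 s[j]='c': π[21]=2 (border 'ac')
j=22 s[j]='a': k: 2→0; π[22]=1 (border 'a')
j=23 s[j]='a': k: 1→0; π[23]=1 (border 'a')
j=24 s[j]='c': π[24]=2 (border 'ac')
j=25 s[j]='a': k: 2→0; π[25]=1 (border 'a')
j=26 s[j]='b': k: 1→0; π[26]=0 (border '')
j=27 s[j]='a': π[27]=1 (border 'a')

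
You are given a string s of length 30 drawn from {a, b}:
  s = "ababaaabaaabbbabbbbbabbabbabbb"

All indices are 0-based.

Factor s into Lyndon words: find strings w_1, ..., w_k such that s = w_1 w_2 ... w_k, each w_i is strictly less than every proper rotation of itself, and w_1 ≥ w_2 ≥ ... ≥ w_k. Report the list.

emit factor 1: 'ab' (i=0, period=2)
emit factor 2: 'ab' (i=2, period=2)
emit factor 3: 'aaabaaabbbabbbbbabbabbabbb' (i=4, period=26)

["ab", "ab", "aaabaaabbbabbbbbabbabbabbb"]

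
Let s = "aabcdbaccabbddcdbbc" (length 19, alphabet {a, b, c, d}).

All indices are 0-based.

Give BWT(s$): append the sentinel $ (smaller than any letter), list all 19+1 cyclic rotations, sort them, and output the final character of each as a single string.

c$cabddababbcabdccdb

rank  rotation              last
    0  $aabcdbaccabbddcdbbc  c
    1  aabcdbaccabbddcdbbc$  $
    2  abbddcdbbc$aabcdbacc  c
    3  abcdbaccabbddcdbbc$a  a
    4  accabbddcdbbc$aabcdb  b
    5  baccabbddcdbbc$aabcd  d
    6  bbc$aabcdbaccabbddcd  d
    7  bbddcdbbc$aabcdbacca  a
    8  bc$aabcdbaccabbddcdb  b
    9  bcdbaccabbddcdbbc$aa  a
   10  bddcdbbc$aabcdbaccab  b
   11  c$aabcdbaccabbddcdbb  b
   12  cabbddcdbbc$aabcdbac  c
   13  ccabbddcdbbc$aabcdba  a
   14  cdbaccabbddcdbbc$aab  b
   15  cdbbc$aabcdbaccabbdd  d
   16  dbaccabbddcdbbc$aabc  c
   17  dbbc$aabcdbaccabbddc  c
   18  dcdbbc$aabcdbaccabbd  d
   19  ddcdbbc$aabcdbaccabb  b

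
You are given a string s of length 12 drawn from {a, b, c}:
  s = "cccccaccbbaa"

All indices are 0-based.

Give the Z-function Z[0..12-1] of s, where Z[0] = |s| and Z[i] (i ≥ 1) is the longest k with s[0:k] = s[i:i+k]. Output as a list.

[12, 4, 3, 2, 1, 0, 2, 1, 0, 0, 0, 0]

Z[0]=12
i=1: i≥r, start 0; Z[1]=4 extend→box=[1,5)
i=2: min(r-i=3, Z[1]=4)=3; Z[2]=3
i=3: min(r-i=2, Z[2]=3)=2; Z[3]=2
i=4: min(r-i=1, Z[3]=2)=1; Z[4]=1
i=5: i≥r, start 0; Z[5]=0
i=6: i≥r, start 0; Z[6]=2 extend→box=[6,8)
i=7: min(r-i=1, Z[1]=4)=1; Z[7]=1
i=8: i≥r, start 0; Z[8]=0
i=9: i≥r, start 0; Z[9]=0
i=10: i≥r, start 0; Z[10]=0
i=11: i≥r, start 0; Z[11]=0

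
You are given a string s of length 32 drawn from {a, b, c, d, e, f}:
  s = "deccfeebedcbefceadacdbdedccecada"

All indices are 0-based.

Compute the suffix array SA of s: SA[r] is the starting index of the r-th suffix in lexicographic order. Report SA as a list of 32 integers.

rank | idx | suffix
   0 |  31 | a
   1 |  18 | acdbdedccecada
   2 |  29 | ada
   3 |  16 | adacdbdedccecada
   4 |  21 | bdedccecada
   5 |   7 | bedcbefceadacdbdedccecada
   6 |  11 | befceadacdbdedccecada
   7 |  28 | cada
   8 |  10 | cbefceadacdbdedccecada
   9 |  25 | ccecada
  10 |   2 | ccfeebedcbefceadacdbdedccecada
  11 |  19 | cdbdedccecada
  12 |  14 | ceadacdbdedccecada
  13 |  26 | cecada
  14 |   3 | cfeebedcbefceadacdbdedccecada
  15 |  30 | da
  16 |  17 | dacdbdedccecada
  17 |  20 | dbdedccecada
  18 |   9 | dcbefceadacdbdedccecada
  19 |  24 | dccecada
  20 |   0 | deccfeebedcbefceadacdbdedccecada
  21 |  22 | dedccecada
  22 |  15 | eadacdbdedccecada
  23 |   6 | ebedcbefceadacdbdedccecada
  24 |  27 | ecada
  25 |   1 | eccfeebedcbefceadacdbdedccecada
  26 |   8 | edcbefceadacdbdedccecada
  27 |  23 | edccecada
  28 |   5 | eebedcbefceadacdbdedccecada
  29 |  12 | efceadacdbdedccecada
  30 |  13 | fceadacdbdedccecada
  31 |   4 | feebedcbefceadacdbdedccecada

[31, 18, 29, 16, 21, 7, 11, 28, 10, 25, 2, 19, 14, 26, 3, 30, 17, 20, 9, 24, 0, 22, 15, 6, 27, 1, 8, 23, 5, 12, 13, 4]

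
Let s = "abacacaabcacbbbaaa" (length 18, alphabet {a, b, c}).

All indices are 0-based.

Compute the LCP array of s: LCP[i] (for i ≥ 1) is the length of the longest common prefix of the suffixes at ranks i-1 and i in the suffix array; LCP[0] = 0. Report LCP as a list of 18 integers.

[0, 1, 2, 2, 1, 2, 1, 3, 2, 0, 2, 1, 2, 1, 0, 2, 3, 1]

rank | idx | suffix
   0 |  17 | a
   1 |  16 | aa
   2 |  15 | aaa
   3 |   6 | aabcacbbbaaa
   4 |   0 | abacacaabcacbbbaaa
   5 |   7 | abcacbbbaaa
   6 |   4 | acaabcacbbbaaa
   7 |   2 | acacaabcacbbbaaa
   8 |  10 | acbbbaaa
   9 |  14 | baaa
  10 |   1 | bacacaabcacbbbaaa
  11 |  13 | bbaaa
  12 |  12 | bbbaaa
  13 |   8 | bcacbbbaaa
  14 |   5 | caabcacbbbaaa
  15 |   3 | cacaabcacbbbaaa
  16 |   9 | cacbbbaaa
  17 |  11 | cbbbaaa

SA = [17, 16, 15, 6, 0, 7, 4, 2, 10, 14, 1, 13, 12, 8, 5, 3, 9, 11]
[i] adj suffixes → lcp
  [1] 17/16 → 1 ('a')
  [2] 16/15 → 2 ('aa')
  [3] 15/6 → 2 ('aa')
  [4] 6/0 → 1 ('a')
  [5] 0/7 → 2 ('ab')
  [6] 7/4 → 1 ('a')
  [7] 4/2 → 3 ('aca')
  [8] 2/10 → 2 ('ac')
  [9] 10/14 → 0 ('')
  [10] 14/1 → 2 ('ba')
  [11] 1/13 → 1 ('b')
  [12] 13/12 → 2 ('bb')
  [13] 12/8 → 1 ('b')
  [14] 8/5 → 0 ('')
  [15] 5/3 → 2 ('ca')
  [16] 3/9 → 3 ('cac')
  [17] 9/11 → 1 ('c')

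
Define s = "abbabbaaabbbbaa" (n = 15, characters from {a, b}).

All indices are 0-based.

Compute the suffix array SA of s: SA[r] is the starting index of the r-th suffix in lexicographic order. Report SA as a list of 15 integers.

sorted suffixes:
  #0 SA[0]=14  'a'
  #1 SA[1]=13  'aa'
  #2 SA[2]=6  'aaabbbbaa'
  #3 SA[3]=7  'aabbbbaa'
  #4 SA[4]=3  'abbaaabbbbaa'
  #5 SA[5]=0  'abbabbaaabbbbaa'
  #6 SA[6]=8  'abbbbaa'
  #7 SA[7]=12  'baa'
  #8 SA[8]=5  'baaabbbbaa'
  #9 SA[9]=2  'babbaaabbbbaa'
  #10 SA[10]=11  'bbaa'
  #11 SA[11]=4  'bbaaabbbbaa'
  #12 SA[12]=1  'bbabbaaabbbbaa'
  #13 SA[13]=10  'bbbaa'
  #14 SA[14]=9  'bbbbaa'

[14, 13, 6, 7, 3, 0, 8, 12, 5, 2, 11, 4, 1, 10, 9]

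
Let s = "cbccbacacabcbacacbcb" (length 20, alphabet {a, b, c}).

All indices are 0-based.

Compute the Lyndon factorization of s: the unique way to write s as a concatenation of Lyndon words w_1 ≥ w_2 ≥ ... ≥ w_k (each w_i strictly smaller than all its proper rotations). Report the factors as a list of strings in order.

emit factor 1: 'c' (i=0, period=1)
emit factor 2: 'bcc' (i=1, period=3)
emit factor 3: 'b' (i=4, period=1)
emit factor 4: 'ac' (i=5, period=2)
emit factor 5: 'ac' (i=7, period=2)
emit factor 6: 'abcbacacbcb' (i=9, period=11)

["c", "bcc", "b", "ac", "ac", "abcbacacbcb"]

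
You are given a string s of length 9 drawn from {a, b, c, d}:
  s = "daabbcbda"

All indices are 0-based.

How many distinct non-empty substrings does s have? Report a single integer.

39

sorted suffixes:
  #0 SA[0]=8  'a'
  #1 SA[1]=1  'aabbcbda'
  #2 SA[2]=2  'abbcbda'
  #3 SA[3]=3  'bbcbda'
  #4 SA[4]=4  'bcbda'
  #5 SA[5]=6  'bda'
  #6 SA[6]=5  'cbda'
  #7 SA[7]=7  'da'
  #8 SA[8]=0  'daabbcbda'

SA = [8, 1, 2, 3, 4, 6, 5, 7, 0]
rank  pair      lcp
   1  s[8:],s[1:]  1  'a'
   2  s[1:],s[2:]  1  'a'
   3  s[2:],s[3:]  0  ''
   4  s[3:],s[4:]  1  'b'
   5  s[4:],s[6:]  1  'b'
   6  s[6:],s[5:]  0  ''
   7  s[5:],s[7:]  0  ''
   8  s[7:],s[0:]  2  'da'

n(n+1)/2 = 9·10/2 = 45
Σ LCP = 0 + 1 + 1 + 0 + 1 + 1 + 0 + 0 + 2 = 6
distinct = 45 − 6 = 39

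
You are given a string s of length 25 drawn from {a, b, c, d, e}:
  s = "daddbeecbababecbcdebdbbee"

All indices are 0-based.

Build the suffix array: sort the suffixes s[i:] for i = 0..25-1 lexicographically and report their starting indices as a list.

rank→(start, suffix):
  0 → (9, 'ababecbcdebdbbee')
  1 → (11, 'abecbcdebdbbee')
  2 → (1, 'addbeecbababecbcdebdbbee')
  3 → (8, 'bababecbcdebdbbee')
  4 → (10, 'babecbcdebdbbee')
  5 → (21, 'bbee')
  6 → (15, 'bcdebdbbee')
  7 → (19, 'bdbbee')
  8 → (12, 'becbcdebdbbee')
  9 → (22, 'bee')
  10 → (4, 'beecbababecbcdebdbbee')
  11 → (7, 'cbababecbcdebdbbee')
  12 → (14, 'cbcdebdbbee')
  13 → (16, 'cdebdbbee')
  14 → (0, 'daddbeecbababecbcdebdbbee')
  15 → (20, 'dbbee')
  16 → (3, 'dbeecbababecbcdebdbbee')
  17 → (2, 'ddbeecbababecbcdebdbbee')
  18 → (17, 'debdbbee')
  19 → (24, 'e')
  20 → (18, 'ebdbbee')
  21 → (6, 'ecbababecbcdebdbbee')
  22 → (13, 'ecbcdebdbbee')
  23 → (23, 'ee')
  24 → (5, 'eecbababecbcdebdbbee')

[9, 11, 1, 8, 10, 21, 15, 19, 12, 22, 4, 7, 14, 16, 0, 20, 3, 2, 17, 24, 18, 6, 13, 23, 5]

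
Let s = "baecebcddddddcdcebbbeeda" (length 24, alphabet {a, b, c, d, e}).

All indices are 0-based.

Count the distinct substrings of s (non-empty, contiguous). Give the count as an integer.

rank→(start, suffix):
  0 → (23, 'a')
  1 → (1, 'aecebcddddddcdcebbbeeda')
  2 → (0, 'baecebcddddddcdcebbbeeda')
  3 → (17, 'bbbeeda')
  4 → (18, 'bbeeda')
  5 → (5, 'bcddddddcdcebbbeeda')
  6 → (19, 'beeda')
  7 → (13, 'cdcebbbeeda')
  8 → (6, 'cddddddcdcebbbeeda')
  9 → (15, 'cebbbeeda')
  10 → (3, 'cebcddddddcdcebbbeeda')
  11 → (22, 'da')
  12 → (12, 'dcdcebbbeeda')
  13 → (14, 'dcebbbeeda')
  14 → (11, 'ddcdcebbbeeda')
  15 → (10, 'dddcdcebbbeeda')
  16 → (9, 'ddddcdcebbbeeda')
  17 → (8, 'dddddcdcebbbeeda')
  18 → (7, 'ddddddcdcebbbeeda')
  19 → (16, 'ebbbeeda')
  20 → (4, 'ebcddddddcdcebbbeeda')
  21 → (2, 'ecebcddddddcdcebbbeeda')
  22 → (21, 'eda')
  23 → (20, 'eeda')

SA = [23, 1, 0, 17, 18, 5, 19, 13, 6, 15, 3, 22, 12, 14, 11, 10, 9, 8, 7, 16, 4, 2, 21, 20]
i: (SA[i-1],SA[i]) lcp shared
  1: (23,1) 1 'a'
  2: (1,0) 0 ''
  3: (0,17) 1 'b'
  4: (17,18) 2 'bb'
  5: (18,5) 1 'b'
  6: (5,19) 1 'b'
  7: (19,13) 0 ''
  8: (13,6) 2 'cd'
  9: (6,15) 1 'c'
  10: (15,3) 3 'ceb'
  11: (3,22) 0 ''
  12: (22,12) 1 'd'
  13: (12,14) 2 'dc'
  14: (14,11) 1 'd'
  15: (11,10) 2 'dd'
  16: (10,9) 3 'ddd'
  17: (9,8) 4 'dddd'
  18: (8,7) 5 'ddddd'
  19: (7,16) 0 ''
  20: (16,4) 2 'eb'
  21: (4,2) 1 'e'
  22: (2,21) 1 'e'
  23: (21,20) 1 'e'

n(n+1)/2 = 24·25/2 = 300
Σ LCP = 0 + 1 + 0 + 1 + 2 + 1 + 1 + 0 + 2 + 1 + 3 + 0 + 1 + 2 + 1 + 2 + 3 + 4 + 5 + 0 + 2 + 1 + 1 + 1 = 35
distinct = 300 − 35 = 265

265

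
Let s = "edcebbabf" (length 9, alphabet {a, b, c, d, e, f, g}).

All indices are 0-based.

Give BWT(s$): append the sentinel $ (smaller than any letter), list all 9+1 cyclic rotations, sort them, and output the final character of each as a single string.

fbbeadec$b

rank  rotation    last
    0  $edcebbabf  f
    1  abf$edcebb  b
    2  babf$edceb  b
    3  bbabf$edce  e
    4  bf$edcebba  a
    5  cebbabf$ed  d
    6  dcebbabf$e  e
    7  ebbabf$edc  c
    8  edcebbabf$  $
    9  f$edcebbab  b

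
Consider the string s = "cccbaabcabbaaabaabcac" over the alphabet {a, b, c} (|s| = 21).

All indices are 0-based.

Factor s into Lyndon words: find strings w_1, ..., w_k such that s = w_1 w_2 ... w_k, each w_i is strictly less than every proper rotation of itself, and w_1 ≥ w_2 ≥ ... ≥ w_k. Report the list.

emit factor 1: 'c' (i=0, period=1)
emit factor 2: 'c' (i=1, period=1)
emit factor 3: 'c' (i=2, period=1)
emit factor 4: 'b' (i=3, period=1)
emit factor 5: 'aabcabb' (i=4, period=7)
emit factor 6: 'aaabaabcac' (i=11, period=10)

["c", "c", "c", "b", "aabcabb", "aaabaabcac"]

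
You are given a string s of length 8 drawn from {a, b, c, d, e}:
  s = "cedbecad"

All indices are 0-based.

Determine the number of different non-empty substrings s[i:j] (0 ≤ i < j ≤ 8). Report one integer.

sorted suffixes:
  #0 SA[0]=6  'ad'
  #1 SA[1]=3  'becad'
  #2 SA[2]=5  'cad'
  #3 SA[3]=0  'cedbecad'
  #4 SA[4]=7  'd'
  #5 SA[5]=2  'dbecad'
  #6 SA[6]=4  'ecad'
  #7 SA[7]=1  'edbecad'

SA = [6, 3, 5, 0, 7, 2, 4, 1]
i: (SA[i-1],SA[i]) lcp shared
  1: (6,3) 0 ''
  2: (3,5) 0 ''
  3: (5,0) 1 'c'
  4: (0,7) 0 ''
  5: (7,2) 1 'd'
  6: (2,4) 0 ''
  7: (4,1) 1 'e'

n(n+1)/2 = 8·9/2 = 36
Σ LCP = 0 + 0 + 0 + 1 + 0 + 1 + 0 + 1 = 3
distinct = 36 − 3 = 33

33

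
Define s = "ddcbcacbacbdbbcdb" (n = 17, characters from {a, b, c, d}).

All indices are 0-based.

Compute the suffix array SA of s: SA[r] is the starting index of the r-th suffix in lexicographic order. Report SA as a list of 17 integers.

sorted suffixes:
  #0 SA[0]=5  'acbacbdbbcdb'
  #1 SA[1]=8  'acbdbbcdb'
  #2 SA[2]=16  'b'
  #3 SA[3]=7  'bacbdbbcdb'
  #4 SA[4]=12  'bbcdb'
  #5 SA[5]=3  'bcacbacbdbbcdb'
  #6 SA[6]=13  'bcdb'
  #7 SA[7]=10  'bdbbcdb'
  #8 SA[8]=4  'cacbacbdbbcdb'
  #9 SA[9]=6  'cbacbdbbcdb'
  #10 SA[10]=2  'cbcacbacbdbbcdb'
  #11 SA[11]=9  'cbdbbcdb'
  #12 SA[12]=14  'cdb'
  #13 SA[13]=15  'db'
  #14 SA[14]=11  'dbbcdb'
  #15 SA[15]=1  'dcbcacbacbdbbcdb'
  #16 SA[16]=0  'ddcbcacbacbdbbcdb'

[5, 8, 16, 7, 12, 3, 13, 10, 4, 6, 2, 9, 14, 15, 11, 1, 0]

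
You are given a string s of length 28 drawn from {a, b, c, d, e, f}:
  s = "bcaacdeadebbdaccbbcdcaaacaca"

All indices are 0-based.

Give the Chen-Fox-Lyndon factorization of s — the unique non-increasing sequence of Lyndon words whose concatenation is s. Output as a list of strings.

["bc", "aacdeadebbdaccbbcdc", "aaacac", "a"]

emit factor 1: 'bc' (i=0, period=2)
emit factor 2: 'aacdeadebbdaccbbcdc' (i=2, period=19)
emit factor 3: 'aaacac' (i=21, period=6)
emit factor 4: 'a' (i=27, period=1)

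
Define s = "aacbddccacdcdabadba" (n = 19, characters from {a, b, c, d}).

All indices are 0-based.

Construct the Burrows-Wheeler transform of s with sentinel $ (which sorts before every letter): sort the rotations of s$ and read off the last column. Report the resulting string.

rank  rotation              last
    0  $aacbddccacdcdabadba  a
    1  a$aacbddccacdcdabadb  b
    2  aacbddccacdcdabadba$  $
    3  abadba$aacbddccacdcd  d
    4  acbddccacdcdabadba$a  a
    5  acdcdabadba$aacbddcc  c
    6  adba$aacbddccacdcdab  b
    7  ba$aacbddccacdcdabad  d
    8  badba$aacbddccacdcda  a
    9  bddccacdcdabadba$aac  c
   10  cacdcdabadba$aacbddc  c
   11  cbddccacdcdabadba$aa  a
   12  ccacdcdabadba$aacbdd  d
   13  cdabadba$aacbddccacd  d
   14  cdcdabadba$aacbddcca  a
   15  dabadba$aacbddccacdc  c
   16  dba$aacbddccacdcdaba  a
   17  dccacdcdabadba$aacbd  d
   18  dcdabadba$aacbddccac  c
   19  ddccacdcdabadba$aacb  b

ab$dacbdaccaddacadcb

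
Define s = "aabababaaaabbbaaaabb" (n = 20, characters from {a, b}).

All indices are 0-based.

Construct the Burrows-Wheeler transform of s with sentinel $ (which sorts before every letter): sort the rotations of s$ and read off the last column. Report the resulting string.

bbbaa$aabbaaabbaaaaba

rank  rotation               last
    0  $aabababaaaabbbaaaabb  b
    1  aaaabb$aabababaaaabbb  b
    2  aaaabbbaaaabb$aababab  b
    3  aaabb$aabababaaaabbba  a
    4  aaabbbaaaabb$aabababa  a
    5  aabababaaaabbbaaaabb$  $
    6  aabb$aabababaaaabbbaa  a
    7  aabbbaaaabb$aabababaa  a
    8  abaaaabbbaaaabb$aabab  b
    9  ababaaaabbbaaaabb$aab  b
   10  abababaaaabbbaaaabb$a  a
   11  abb$aabababaaaabbbaaa  a
   12  abbbaaaabb$aabababaaa  a
   13  b$aabababaaaabbbaaaab  b
   14  baaaabb$aabababaaaabb  b
   15  baaaabbbaaaabb$aababa  a
   16  babaaaabbbaaaabb$aaba  a
   17  bababaaaabbbaaaabb$aa  a
   18  bb$aabababaaaabbbaaaa  a
   19  bbaaaabb$aabababaaaab  b
   20  bbbaaaabb$aabababaaaa  a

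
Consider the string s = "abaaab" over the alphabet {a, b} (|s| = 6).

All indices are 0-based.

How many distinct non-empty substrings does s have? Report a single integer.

15

rank→(start, suffix):
  0 → (2, 'aaab')
  1 → (3, 'aab')
  2 → (4, 'ab')
  3 → (0, 'abaaab')
  4 → (5, 'b')
  5 → (1, 'baaab')

SA = [2, 3, 4, 0, 5, 1]
[i] adj suffixes → lcp
  [1] 2/3 → 2 ('aa')
  [2] 3/4 → 1 ('a')
  [3] 4/0 → 2 ('ab')
  [4] 0/5 → 0 ('')
  [5] 5/1 → 1 ('b')

n(n+1)/2 = 6·7/2 = 21
Σ LCP = 0 + 2 + 1 + 2 + 0 + 1 = 6
distinct = 21 − 6 = 15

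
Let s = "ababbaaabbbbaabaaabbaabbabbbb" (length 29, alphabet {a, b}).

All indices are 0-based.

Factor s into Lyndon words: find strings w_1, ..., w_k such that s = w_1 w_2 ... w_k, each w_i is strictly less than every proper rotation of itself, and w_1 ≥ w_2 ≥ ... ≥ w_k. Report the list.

["ababb", "aaabbbbaab", "aaabbaabbabbbb"]

emit factor 1: 'ababb' (i=0, period=5)
emit factor 2: 'aaabbbbaab' (i=5, period=10)
emit factor 3: 'aaabbaabbabbbb' (i=15, period=14)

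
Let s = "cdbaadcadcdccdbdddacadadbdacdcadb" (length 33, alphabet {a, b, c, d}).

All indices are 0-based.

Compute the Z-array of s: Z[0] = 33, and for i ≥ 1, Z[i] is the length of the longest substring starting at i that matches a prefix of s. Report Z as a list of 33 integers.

[33, 0, 0, 0, 0, 0, 1, 0, 0, 2, 0, 1, 3, 0, 0, 0, 0, 0, 0, 1, 0, 0, 0, 0, 0, 0, 0, 2, 0, 1, 0, 0, 0]

Z[0]=33
i=1: fresh scan; Z[1]=0
i=2: fresh scan; Z[2]=0
i=3: fresh scan; Z[3]=0
i=4: fresh scan; Z[4]=0
i=5: fresh scan; Z[5]=0
i=6: fresh scan; Z[6]=1 scan→box=[6,7)
i=7: fresh scan; Z[7]=0
i=8: fresh scan; Z[8]=0
i=9: fresh scan; Z[9]=2 scan→box=[9,11)
i=10: min(r-i=1, Z[1]=0)=0; Z[10]=0
i=11: fresh scan; Z[11]=1 scan→box=[11,12)
i=12: fresh scan; Z[12]=3 scan→box=[12,15)
i=13: min(r-i=2, Z[1]=0)=0; Z[13]=0
i=14: min(r-i=1, Z[2]=0)=0; Z[14]=0
i=15: fresh scan; Z[15]=0
i=16: fresh scan; Z[16]=0
i=17: fresh scan; Z[17]=0
i=18: fresh scan; Z[18]=0
i=19: fresh scan; Z[19]=1 scan→box=[19,20)
i=20: fresh scan; Z[20]=0
i=21: fresh scan; Z[21]=0
i=22: fresh scan; Z[22]=0
i=23: fresh scan; Z[23]=0
i=24: fresh scan; Z[24]=0
i=25: fresh scan; Z[25]=0
i=26: fresh scan; Z[26]=0
i=27: fresh scan; Z[27]=2 scan→box=[27,29)
i=28: min(r-i=1, Z[1]=0)=0; Z[28]=0
i=29: fresh scan; Z[29]=1 scan→box=[29,30)
i=30: fresh scan; Z[30]=0
i=31: fresh scan; Z[31]=0
i=32: fresh scan; Z[32]=0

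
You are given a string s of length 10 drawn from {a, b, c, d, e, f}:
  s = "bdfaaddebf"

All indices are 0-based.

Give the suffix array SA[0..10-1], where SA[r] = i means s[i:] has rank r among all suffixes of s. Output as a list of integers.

rank | idx | suffix
   0 |   3 | aaddebf
   1 |   4 | addebf
   2 |   0 | bdfaaddebf
   3 |   8 | bf
   4 |   5 | ddebf
   5 |   6 | debf
   6 |   1 | dfaaddebf
   7 |   7 | ebf
   8 |   9 | f
   9 |   2 | faaddebf

[3, 4, 0, 8, 5, 6, 1, 7, 9, 2]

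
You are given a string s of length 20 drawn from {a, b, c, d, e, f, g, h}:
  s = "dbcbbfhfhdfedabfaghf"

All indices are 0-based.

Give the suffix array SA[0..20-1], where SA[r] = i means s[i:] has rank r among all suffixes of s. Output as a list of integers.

sorted suffixes:
  #0 SA[0]=13  'abfaghf'
  #1 SA[1]=16  'aghf'
  #2 SA[2]=3  'bbfhfhdfedabfaghf'
  #3 SA[3]=1  'bcbbfhfhdfedabfaghf'
  #4 SA[4]=14  'bfaghf'
  #5 SA[5]=4  'bfhfhdfedabfaghf'
  #6 SA[6]=2  'cbbfhfhdfedabfaghf'
  #7 SA[7]=12  'dabfaghf'
  #8 SA[8]=0  'dbcbbfhfhdfedabfaghf'
  #9 SA[9]=9  'dfedabfaghf'
  #10 SA[10]=11  'edabfaghf'
  #11 SA[11]=19  'f'
  #12 SA[12]=15  'faghf'
  #13 SA[13]=10  'fedabfaghf'
  #14 SA[14]=7  'fhdfedabfaghf'
  #15 SA[15]=5  'fhfhdfedabfaghf'
  #16 SA[16]=17  'ghf'
  #17 SA[17]=8  'hdfedabfaghf'
  #18 SA[18]=18  'hf'
  #19 SA[19]=6  'hfhdfedabfaghf'

[13, 16, 3, 1, 14, 4, 2, 12, 0, 9, 11, 19, 15, 10, 7, 5, 17, 8, 18, 6]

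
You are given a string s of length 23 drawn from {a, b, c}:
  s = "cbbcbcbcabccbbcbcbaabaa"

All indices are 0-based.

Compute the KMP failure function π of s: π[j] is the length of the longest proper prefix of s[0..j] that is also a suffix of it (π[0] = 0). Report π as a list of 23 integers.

[0, 0, 0, 1, 2, 1, 2, 1, 0, 0, 1, 1, 2, 3, 4, 5, 6, 7, 0, 0, 0, 0, 0]

π[0] = 0
j=1 s[j]='b': π[1]=0 (border '')
j=2 s[j]='b': π[2]=0 (border '')
j=3 s[j]='c': π[3]=1 (border 'c')
j=4 s[j]='b': π[4]=2 (border 'cb')
j=5 s[j]='c': k: 2→0; π[5]=1 (border 'c')
j=6 s[j]='b': π[6]=2 (border 'cb')
j=7 s[j]='c': k: 2→0; π[7]=1 (border 'c')
j=8 s[j]='a': k: 1→0; π[8]=0 (border '')
j=9 s[j]='b': π[9]=0 (border '')
j=10 s[j]='c': π[10]=1 (border 'c')
j=11 s[j]='c': k: 1→0; π[11]=1 (border 'c')
j=12 s[j]='b': π[12]=2 (border 'cb')
j=13 s[j]='b': π[13]=3 (border 'cbb')
j=14 s[j]='c': π[14]=4 (border 'cbbc')
j=15 s[j]='b': π[15]=5 (border 'cbbcb')
j=16 s[j]='c': π[16]=6 (border 'cbbcbc')
j=17 s[j]='b': π[17]=7 (border 'cbbcbcb')
j=18 s[j]='a': k: 7→2→0; π[18]=0 (border '')
j=19 s[j]='a': π[19]=0 (border '')
j=20 s[j]='b': π[20]=0 (border '')
j=21 s[j]='a': π[21]=0 (border '')
j=22 s[j]='a': π[22]=0 (border '')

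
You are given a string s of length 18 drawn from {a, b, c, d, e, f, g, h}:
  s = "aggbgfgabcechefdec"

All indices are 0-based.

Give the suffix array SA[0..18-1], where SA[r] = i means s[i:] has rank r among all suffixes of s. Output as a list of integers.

[7, 0, 8, 3, 17, 9, 11, 15, 16, 10, 13, 14, 5, 6, 2, 4, 1, 12]

rank | idx | suffix
   0 |   7 | abcechefdec
   1 |   0 | aggbgfgabcechefdec
   2 |   8 | bcechefdec
   3 |   3 | bgfgabcechefdec
   4 |  17 | c
   5 |   9 | cechefdec
   6 |  11 | chefdec
   7 |  15 | dec
   8 |  16 | ec
   9 |  10 | echefdec
  10 |  13 | efdec
  11 |  14 | fdec
  12 |   5 | fgabcechefdec
  13 |   6 | gabcechefdec
  14 |   2 | gbgfgabcechefdec
  15 |   4 | gfgabcechefdec
  16 |   1 | ggbgfgabcechefdec
  17 |  12 | hefdec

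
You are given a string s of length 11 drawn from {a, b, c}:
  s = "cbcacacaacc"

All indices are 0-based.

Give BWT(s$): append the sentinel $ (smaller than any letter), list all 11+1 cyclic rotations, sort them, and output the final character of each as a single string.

rank  rotation      last
    0  $cbcacacaacc  c
    1  aacc$cbcacac  c
    2  acaacc$cbcac  c
    3  acacaacc$cbc  c
    4  acc$cbcacaca  a
    5  bcacacaacc$c  c
    6  c$cbcacacaac  c
    7  caacc$cbcaca  a
    8  cacaacc$cbca  a
    9  cacacaacc$cb  b
   10  cbcacacaacc$  $
   11  cc$cbcacacaa  a

ccccaccaab$a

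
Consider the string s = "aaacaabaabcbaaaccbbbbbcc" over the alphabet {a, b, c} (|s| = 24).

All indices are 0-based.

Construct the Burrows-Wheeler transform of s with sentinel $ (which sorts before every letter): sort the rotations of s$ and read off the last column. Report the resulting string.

c$bcbaaaaaacacbbbabcabcba

rank  rotation                   last
    0  $aaacaabaabcbaaaccbbbbbcc  c
    1  aaacaabaabcbaaaccbbbbbcc$  $
    2  aaaccbbbbbcc$aaacaabaabcb  b
    3  aabaabcbaaaccbbbbbcc$aaac  c
    4  aabcbaaaccbbbbbcc$aaacaab  b
    5  aacaabaabcbaaaccbbbbbcc$a  a
    6  aaccbbbbbcc$aaacaabaabcba  a
    7  abaabcbaaaccbbbbbcc$aaaca  a
    8  abcbaaaccbbbbbcc$aaacaaba  a
    9  acaabaabcbaaaccbbbbbcc$aa  a
   10  accbbbbbcc$aaacaabaabcbaa  a
   11  baaaccbbbbbcc$aaacaabaabc  c
   12  baabcbaaaccbbbbbcc$aaacaa  a
   13  bbbbbcc$aaacaabaabcbaaacc  c
   14  bbbbcc$aaacaabaabcbaaaccb  b
   15  bbbcc$aaacaabaabcbaaaccbb  b
   16  bbcc$aaacaabaabcbaaaccbbb  b
   17  bcbaaaccbbbbbcc$aaacaabaa  a
   18  bcc$aaacaabaabcbaaaccbbbb  b
   19  c$aaacaabaabcbaaaccbbbbbc  c
   20  caabaabcbaaaccbbbbbcc$aaa  a
   21  cbaaaccbbbbbcc$aaacaabaab  b
   22  cbbbbbcc$aaacaabaabcbaaac  c
   23  cc$aaacaabaabcbaaaccbbbbb  b
   24  ccbbbbbcc$aaacaabaabcbaaa  a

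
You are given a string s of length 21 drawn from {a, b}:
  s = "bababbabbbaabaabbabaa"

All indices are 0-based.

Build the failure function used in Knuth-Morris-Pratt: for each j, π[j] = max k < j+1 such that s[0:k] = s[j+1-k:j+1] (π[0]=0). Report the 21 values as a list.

[0, 0, 1, 2, 3, 1, 2, 3, 1, 1, 2, 0, 1, 2, 0, 1, 1, 2, 3, 4, 0]

π[0] = 0
j=1 s[j]='a': π[1]=0 (border '')
j=2 s[j]='b': π[2]=1 (border 'b')
j=3 s[j]='a': π[3]=2 (border 'ba')
j=4 s[j]='b': π[4]=3 (border 'bab')
j=5 s[j]='b': k: 3→1→0; π[5]=1 (border 'b')
j=6 s[j]='a': π[6]=2 (border 'ba')
j=7 s[j]='b': π[7]=3 (border 'bab')
j=8 s[j]='b': k: 3→1→0; π[8]=1 (border 'b')
j=9 s[j]='b': k: 1→0; π[9]=1 (border 'b')
j=10 s[j]='a': π[10]=2 (border 'ba')
j=11 s[j]='a': k: 2→0; π[11]=0 (border '')
j=12 s[j]='b': π[12]=1 (border 'b')
j=13 s[j]='a': π[13]=2 (border 'ba')
j=14 s[j]='a': k: 2→0; π[14]=0 (border '')
j=15 s[j]='b': π[15]=1 (border 'b')
j=16 s[j]='b': k: 1→0; π[16]=1 (border 'b')
j=17 s[j]='a': π[17]=2 (border 'ba')
j=18 s[j]='b': π[18]=3 (border 'bab')
j=19 s[j]='a': π[19]=4 (border 'baba')
j=20 s[j]='a': k: 4→2→0; π[20]=0 (border '')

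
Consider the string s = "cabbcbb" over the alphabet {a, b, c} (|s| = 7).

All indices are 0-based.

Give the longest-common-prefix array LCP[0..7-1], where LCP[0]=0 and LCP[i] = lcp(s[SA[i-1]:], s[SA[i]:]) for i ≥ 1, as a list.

[0, 0, 1, 2, 1, 0, 1]

rank→(start, suffix):
  0 → (1, 'abbcbb')
  1 → (6, 'b')
  2 → (5, 'bb')
  3 → (2, 'bbcbb')
  4 → (3, 'bcbb')
  5 → (0, 'cabbcbb')
  6 → (4, 'cbb')

SA = [1, 6, 5, 2, 3, 0, 4]
i: (SA[i-1],SA[i]) lcp shared
  1: (1,6) 0 ''
  2: (6,5) 1 'b'
  3: (5,2) 2 'bb'
  4: (2,3) 1 'b'
  5: (3,0) 0 ''
  6: (0,4) 1 'c'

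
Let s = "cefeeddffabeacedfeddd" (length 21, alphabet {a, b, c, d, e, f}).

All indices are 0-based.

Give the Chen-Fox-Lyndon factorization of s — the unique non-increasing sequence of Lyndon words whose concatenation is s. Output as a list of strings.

["cefeeddff", "abeacedfeddd"]

emit factor 1: 'cefeeddff' (i=0, period=9)
emit factor 2: 'abeacedfeddd' (i=9, period=12)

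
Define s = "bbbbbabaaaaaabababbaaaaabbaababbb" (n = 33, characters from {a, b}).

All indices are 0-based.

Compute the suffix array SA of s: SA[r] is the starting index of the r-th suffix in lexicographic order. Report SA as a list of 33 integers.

sorted suffixes:
  #0 SA[0]=7  'aaaaaabababbaaaaabbaababbb'
  #1 SA[1]=8  'aaaaabababbaaaaabbaababbb'
  #2 SA[2]=19  'aaaaabbaababbb'
  #3 SA[3]=9  'aaaabababbaaaaabbaababbb'
  #4 SA[4]=20  'aaaabbaababbb'
  #5 SA[5]=10  'aaabababbaaaaabbaababbb'
  #6 SA[6]=21  'aaabbaababbb'
  #7 SA[7]=11  'aabababbaaaaabbaababbb'
  #8 SA[8]=26  'aababbb'
  #9 SA[9]=22  'aabbaababbb'
  #10 SA[10]=5  'abaaaaaabababbaaaaabbaababbb'
  #11 SA[11]=12  'abababbaaaaabbaababbb'
  #12 SA[12]=14  'ababbaaaaabbaababbb'
  #13 SA[13]=27  'ababbb'
  #14 SA[14]=16  'abbaaaaabbaababbb'
  #15 SA[15]=23  'abbaababbb'
  #16 SA[16]=29  'abbb'
  #17 SA[17]=32  'b'
  #18 SA[18]=6  'baaaaaabababbaaaaabbaababbb'
  #19 SA[19]=18  'baaaaabbaababbb'
  #20 SA[20]=25  'baababbb'
  #21 SA[21]=4  'babaaaaaabababbaaaaabbaababbb'
  #22 SA[22]=13  'bababbaaaaabbaababbb'
  #23 SA[23]=15  'babbaaaaabbaababbb'
  #24 SA[24]=28  'babbb'
  #25 SA[25]=31  'bb'
  #26 SA[26]=17  'bbaaaaabbaababbb'
  #27 SA[27]=24  'bbaababbb'
  #28 SA[28]=3  'bbabaaaaaabababbaaaaabbaababbb'
  #29 SA[29]=30  'bbb'
  #30 SA[30]=2  'bbbabaaaaaabababbaaaaabbaababbb'
  #31 SA[31]=1  'bbbbabaaaaaabababbaaaaabbaababbb'
  #32 SA[32]=0  'bbbbbabaaaaaabababbaaaaabbaababbb'

[7, 8, 19, 9, 20, 10, 21, 11, 26, 22, 5, 12, 14, 27, 16, 23, 29, 32, 6, 18, 25, 4, 13, 15, 28, 31, 17, 24, 3, 30, 2, 1, 0]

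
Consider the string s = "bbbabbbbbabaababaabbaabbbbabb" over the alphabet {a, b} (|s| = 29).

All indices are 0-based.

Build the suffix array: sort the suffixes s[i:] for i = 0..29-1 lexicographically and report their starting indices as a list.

rank | idx | suffix
   0 |  11 | aababaabbaabbbbabb
   1 |  16 | aabbaabbbbabb
   2 |  20 | aabbbbabb
   3 |   9 | abaababaabbaabbbbabb
   4 |  14 | abaabbaabbbbabb
   5 |  12 | ababaabbaabbbbabb
   6 |  26 | abb
   7 |  17 | abbaabbbbabb
   8 |  21 | abbbbabb
   9 |   3 | abbbbbabaababaabbaabbbbabb
  10 |  28 | b
  11 |  10 | baababaabbaabbbbabb
  12 |  15 | baabbaabbbbabb
  13 |  19 | baabbbbabb
  14 |   8 | babaababaabbaabbbbabb
  15 |  13 | babaabbaabbbbabb
  16 |  25 | babb
  17 |   2 | babbbbbabaababaabbaabbbbabb
  18 |  27 | bb
  19 |  18 | bbaabbbbabb
  20 |   7 | bbabaababaabbaabbbbabb
  21 |  24 | bbabb
  22 |   1 | bbabbbbbabaababaabbaabbbbabb
  23 |   6 | bbbabaababaabbaabbbbabb
  24 |  23 | bbbabb
  25 |   0 | bbbabbbbbabaababaabbaabbbbabb
  26 |   5 | bbbbabaababaabbaabbbbabb
  27 |  22 | bbbbabb
  28 |   4 | bbbbbabaababaabbaabbbbabb

[11, 16, 20, 9, 14, 12, 26, 17, 21, 3, 28, 10, 15, 19, 8, 13, 25, 2, 27, 18, 7, 24, 1, 6, 23, 0, 5, 22, 4]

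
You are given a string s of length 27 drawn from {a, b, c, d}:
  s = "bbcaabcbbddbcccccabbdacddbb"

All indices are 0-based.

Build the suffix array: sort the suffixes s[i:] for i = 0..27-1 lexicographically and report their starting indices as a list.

[3, 17, 4, 21, 26, 25, 0, 18, 7, 1, 5, 11, 19, 8, 2, 16, 6, 15, 14, 13, 12, 22, 20, 24, 10, 23, 9]

rank→(start, suffix):
  0 → (3, 'aabcbbddbcccccabbdacddbb')
  1 → (17, 'abbdacddbb')
  2 → (4, 'abcbbddbcccccabbdacddbb')
  3 → (21, 'acddbb')
  4 → (26, 'b')
  5 → (25, 'bb')
  6 → (0, 'bbcaabcbbddbcccccabbdacddbb')
  7 → (18, 'bbdacddbb')
  8 → (7, 'bbddbcccccabbdacddbb')
  9 → (1, 'bcaabcbbddbcccccabbdacddbb')
  10 → (5, 'bcbbddbcccccabbdacddbb')
  11 → (11, 'bcccccabbdacddbb')
  12 → (19, 'bdacddbb')
  13 → (8, 'bddbcccccabbdacddbb')
  14 → (2, 'caabcbbddbcccccabbdacddbb')
  15 → (16, 'cabbdacddbb')
  16 → (6, 'cbbddbcccccabbdacddbb')
  17 → (15, 'ccabbdacddbb')
  18 → (14, 'cccabbdacddbb')
  19 → (13, 'ccccabbdacddbb')
  20 → (12, 'cccccabbdacddbb')
  21 → (22, 'cddbb')
  22 → (20, 'dacddbb')
  23 → (24, 'dbb')
  24 → (10, 'dbcccccabbdacddbb')
  25 → (23, 'ddbb')
  26 → (9, 'ddbcccccabbdacddbb')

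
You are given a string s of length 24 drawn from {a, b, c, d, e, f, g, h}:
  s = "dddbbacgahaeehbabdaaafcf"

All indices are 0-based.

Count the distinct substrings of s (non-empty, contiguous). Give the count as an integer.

rank→(start, suffix):
  0 → (18, 'aaafcf')
  1 → (19, 'aafcf')
  2 → (15, 'abdaaafcf')
  3 → (5, 'acgahaeehbabdaaafcf')
  4 → (10, 'aeehbabdaaafcf')
  5 → (20, 'afcf')
  6 → (8, 'ahaeehbabdaaafcf')
  7 → (14, 'babdaaafcf')
  8 → (4, 'bacgahaeehbabdaaafcf')
  9 → (3, 'bbacgahaeehbabdaaafcf')
  10 → (16, 'bdaaafcf')
  11 → (22, 'cf')
  12 → (6, 'cgahaeehbabdaaafcf')
  13 → (17, 'daaafcf')
  14 → (2, 'dbbacgahaeehbabdaaafcf')
  15 → (1, 'ddbbacgahaeehbabdaaafcf')
  16 → (0, 'dddbbacgahaeehbabdaaafcf')
  17 → (11, 'eehbabdaaafcf')
  18 → (12, 'ehbabdaaafcf')
  19 → (23, 'f')
  20 → (21, 'fcf')
  21 → (7, 'gahaeehbabdaaafcf')
  22 → (9, 'haeehbabdaaafcf')
  23 → (13, 'hbabdaaafcf')

SA = [18, 19, 15, 5, 10, 20, 8, 14, 4, 3, 16, 22, 6, 17, 2, 1, 0, 11, 12, 23, 21, 7, 9, 13]
rank  pair      lcp
   1  s[18:],s[19:]  2  'aa'
   2  s[19:],s[15:]  1  'a'
   3  s[15:],s[5:]  1  'a'
   4  s[5:],s[10:]  1  'a'
   5  s[10:],s[20:]  1  'a'
   6  s[20:],s[8:]  1  'a'
   7  s[8:],s[14:]  0  ''
   8  s[14:],s[4:]  2  'ba'
   9  s[4:],s[3:]  1  'b'
  10  s[3:],s[16:]  1  'b'
  11  s[16:],s[22:]  0  ''
  12  s[22:],s[6:]  1  'c'
  13  s[6:],s[17:]  0  ''
  14  s[17:],s[2:]  1  'd'
  15  s[2:],s[1:]  1  'd'
  16  s[1:],s[0:]  2  'dd'
  17  s[0:],s[11:]  0  ''
  18  s[11:],s[12:]  1  'e'
  19  s[12:],s[23:]  0  ''
  20  s[23:],s[21:]  1  'f'
  21  s[21:],s[7:]  0  ''
  22  s[7:],s[9:]  0  ''
  23  s[9:],s[13:]  1  'h'

n(n+1)/2 = 24·25/2 = 300
Σ LCP = 0 + 2 + 1 + 1 + 1 + 1 + 1 + 0 + 2 + 1 + 1 + 0 + 1 + 0 + 1 + 1 + 2 + 0 + 1 + 0 + 1 + 0 + 0 + 1 = 19
distinct = 300 − 19 = 281

281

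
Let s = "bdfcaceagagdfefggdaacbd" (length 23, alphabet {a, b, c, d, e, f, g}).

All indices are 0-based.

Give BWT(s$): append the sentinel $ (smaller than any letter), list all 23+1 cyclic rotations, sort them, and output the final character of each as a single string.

ddacegc$faabgbgcfddeagaf

rank  rotation                  last
    0  $bdfcaceagagdfefggdaacbd  d
    1  aacbd$bdfcaceagagdfefggd  d
    2  acbd$bdfcaceagagdfefggda  a
    3  aceagagdfefggdaacbd$bdfc  c
    4  agagdfefggdaacbd$bdfcace  e
    5  agdfefggdaacbd$bdfcaceag  g
    6  bd$bdfcaceagagdfefggdaac  c
    7  bdfcaceagagdfefggdaacbd$  $
    8  caceagagdfefggdaacbd$bdf  f
    9  cbd$bdfcaceagagdfefggdaa  a
   10  ceagagdfefggdaacbd$bdfca  a
   11  d$bdfcaceagagdfefggdaacb  b
   12  daacbd$bdfcaceagagdfefgg  g
   13  dfcaceagagdfefggdaacbd$b  b
   14  dfefggdaacbd$bdfcaceagag  g
   15  eagagdfefggdaacbd$bdfcac  c
   16  efggdaacbd$bdfcaceagagdf  f
   17  fcaceagagdfefggdaacbd$bd  d
   18  fefggdaacbd$bdfcaceagagd  d
   19  fggdaacbd$bdfcaceagagdfe  e
   20  gagdfefggdaacbd$bdfcacea  a
   21  gdaacbd$bdfcaceagagdfefg  g
   22  gdfefggdaacbd$bdfcaceaga  a
   23  ggdaacbd$bdfcaceagagdfef  f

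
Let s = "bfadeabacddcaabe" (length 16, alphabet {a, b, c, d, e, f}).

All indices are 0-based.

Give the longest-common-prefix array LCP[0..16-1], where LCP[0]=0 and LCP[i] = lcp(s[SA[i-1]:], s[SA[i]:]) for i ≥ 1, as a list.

[0, 1, 2, 1, 1, 0, 1, 1, 0, 1, 0, 1, 1, 0, 1, 0]

rank→(start, suffix):
  0 → (12, 'aabe')
  1 → (5, 'abacddcaabe')
  2 → (13, 'abe')
  3 → (7, 'acddcaabe')
  4 → (2, 'adeabacddcaabe')
  5 → (6, 'bacddcaabe')
  6 → (14, 'be')
  7 → (0, 'bfadeabacddcaabe')
  8 → (11, 'caabe')
  9 → (8, 'cddcaabe')
  10 → (10, 'dcaabe')
  11 → (9, 'ddcaabe')
  12 → (3, 'deabacddcaabe')
  13 → (15, 'e')
  14 → (4, 'eabacddcaabe')
  15 → (1, 'fadeabacddcaabe')

SA = [12, 5, 13, 7, 2, 6, 14, 0, 11, 8, 10, 9, 3, 15, 4, 1]
i: (SA[i-1],SA[i]) lcp shared
  1: (12,5) 1 'a'
  2: (5,13) 2 'ab'
  3: (13,7) 1 'a'
  4: (7,2) 1 'a'
  5: (2,6) 0 ''
  6: (6,14) 1 'b'
  7: (14,0) 1 'b'
  8: (0,11) 0 ''
  9: (11,8) 1 'c'
  10: (8,10) 0 ''
  11: (10,9) 1 'd'
  12: (9,3) 1 'd'
  13: (3,15) 0 ''
  14: (15,4) 1 'e'
  15: (4,1) 0 ''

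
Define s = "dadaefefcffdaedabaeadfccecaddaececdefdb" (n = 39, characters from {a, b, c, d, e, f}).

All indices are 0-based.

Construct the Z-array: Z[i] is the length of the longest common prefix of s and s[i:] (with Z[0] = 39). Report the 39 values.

[39, 0, 2, 0, 0, 0, 0, 0, 0, 0, 0, 2, 0, 0, 2, 0, 0, 0, 0, 0, 1, 0, 0, 0, 0, 0, 0, 1, 2, 0, 0, 0, 0, 0, 1, 0, 0, 1, 0]

Z[0]=39
i=1: i≥r, start 0; Z[1]=0
i=2: i≥r, start 0; Z[2]=2 extend→box=[2,4)
i=3: min(r-i=1, Z[1]=0)=0; Z[3]=0
i=4: i≥r, start 0; Z[4]=0
i=5: i≥r, start 0; Z[5]=0
i=6: i≥r, start 0; Z[6]=0
i=7: i≥r, start 0; Z[7]=0
i=8: i≥r, start 0; Z[8]=0
i=9: i≥r, start 0; Z[9]=0
i=10: i≥r, start 0; Z[10]=0
i=11: i≥r, start 0; Z[11]=2 extend→box=[11,13)
i=12: min(r-i=1, Z[1]=0)=0; Z[12]=0
i=13: i≥r, start 0; Z[13]=0
i=14: i≥r, start 0; Z[14]=2 extend→box=[14,16)
i=15: min(r-i=1, Z[1]=0)=0; Z[15]=0
i=16: i≥r, start 0; Z[16]=0
i=17: i≥r, start 0; Z[17]=0
i=18: i≥r, start 0; Z[18]=0
i=19: i≥r, start 0; Z[19]=0
i=20: i≥r, start 0; Z[20]=1 extend→box=[20,21)
i=21: i≥r, start 0; Z[21]=0
i=22: i≥r, start 0; Z[22]=0
i=23: i≥r, start 0; Z[23]=0
i=24: i≥r, start 0; Z[24]=0
i=25: i≥r, start 0; Z[25]=0
i=26: i≥r, start 0; Z[26]=0
i=27: i≥r, start 0; Z[27]=1 extend→box=[27,28)
i=28: i≥r, start 0; Z[28]=2 extend→box=[28,30)
i=29: min(r-i=1, Z[1]=0)=0; Z[29]=0
i=30: i≥r, start 0; Z[30]=0
i=31: i≥r, start 0; Z[31]=0
i=32: i≥r, start 0; Z[32]=0
i=33: i≥r, start 0; Z[33]=0
i=34: i≥r, start 0; Z[34]=1 extend→box=[34,35)
i=35: i≥r, start 0; Z[35]=0
i=36: i≥r, start 0; Z[36]=0
i=37: i≥r, start 0; Z[37]=1 extend→box=[37,38)
i=38: i≥r, start 0; Z[38]=0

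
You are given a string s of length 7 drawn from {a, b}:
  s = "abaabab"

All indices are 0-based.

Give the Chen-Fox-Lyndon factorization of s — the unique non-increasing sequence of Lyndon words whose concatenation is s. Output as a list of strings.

["ab", "aabab"]

emit factor 1: 'ab' (i=0, period=2)
emit factor 2: 'aabab' (i=2, period=5)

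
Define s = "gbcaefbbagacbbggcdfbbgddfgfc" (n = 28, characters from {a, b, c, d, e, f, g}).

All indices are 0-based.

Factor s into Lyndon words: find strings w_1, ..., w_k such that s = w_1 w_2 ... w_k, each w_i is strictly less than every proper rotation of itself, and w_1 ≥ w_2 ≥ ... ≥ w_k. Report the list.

["g", "bc", "aefbbag", "acbbggcdfbbgddfgfc"]

emit factor 1: 'g' (i=0, period=1)
emit factor 2: 'bc' (i=1, period=2)
emit factor 3: 'aefbbag' (i=3, period=7)
emit factor 4: 'acbbggcdfbbgddfgfc' (i=10, period=18)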